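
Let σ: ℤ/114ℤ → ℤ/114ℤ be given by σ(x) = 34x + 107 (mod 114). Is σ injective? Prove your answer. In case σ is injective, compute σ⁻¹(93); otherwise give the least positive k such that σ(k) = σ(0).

Recall: injectivity means: for all x_1, x_2 in the domain, σ(x_1) = σ(x_2) implies x_1 = x_2.
We have gcd(34, 114) = 2 > 1. Taking x_1 = 0 and x_2 = 57: σ(0) = 107 and σ(57) = 34·57 + 107 = 2045 ≡ 107 (mod 114).
So σ(0) = σ(57) while 0 ≠ 57, hence σ is not injective.
Since σ is not injective, we find the least positive k with σ(k) = σ(0): this means 34k ≡ 0 (mod 114), i.e. 114 ∣ 34k. Since gcd(34, 114) = 2, dividing through by 2 this holds exactly when 57 ∣ 17k, and as gcd(17, 57) = 1, exactly when 57 ∣ k.
The smallest positive such k is 57.

57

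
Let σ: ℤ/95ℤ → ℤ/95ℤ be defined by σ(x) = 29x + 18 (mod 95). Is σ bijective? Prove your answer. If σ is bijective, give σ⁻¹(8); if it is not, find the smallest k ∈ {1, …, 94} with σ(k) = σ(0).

75

If σ(a) = σ(b), then 29a ≡ 29b (mod 95). Because gcd(29, 95) = 1, we may cancel 29 to get a ≡ b (mod 95).
We now compute 29⁻¹ mod 95 explicitly. Euclid's algorithm: 95 = 3·29 + 8, 29 = 3·8 + 5, 8 = 1·5 + 3, 5 = 1·3 + 2, 3 = 1·2 + 1; back-substituting gives 1 = 59·29 − 18·95, so 29⁻¹ ≡ 59 (mod 95).
Then y ↦ 59(y − 18) is a two-sided inverse to σ, so every y ∈ ℤ/95ℤ has a preimage.
Thus σ is bijective.
Since σ is bijective, we find σ⁻¹(8): we need 29x ≡ 8 − 18 ≡ 85 (mod 95). Using 29⁻¹ = 59: x ≡ 59·85 = 5015 = 52·95 + 75, so x = 75.
Check: σ(75) = 29·75 + 18 = 2193 = 23·95 + 8 ≡ 8 (mod 95).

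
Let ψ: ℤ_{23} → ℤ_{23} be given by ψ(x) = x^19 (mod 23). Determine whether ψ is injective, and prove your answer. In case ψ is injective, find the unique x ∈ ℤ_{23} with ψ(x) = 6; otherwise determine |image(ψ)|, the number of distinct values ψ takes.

Since 23 is prime, the nonzero elements of ℤ_{23} form a cyclic group of order 22.
As gcd(19, 22) = 1, raising to the 19th power is a bijection on this group: if a^19 ≡ b^19 then (ab^{−1})^19 = 1, and the only element of order dividing gcd(19, 22) = 1 is 1, so a = b.
With ψ(0) = 0 this makes ψ injective on all of ℤ_{23}, hence bijective (finite equal-size domain and codomain). In particular ψ is injective.
Since ψ is injective, we find the preimage of 6. The inverse of x ↦ x^19 on (ℤ_{23})^× is x ↦ x^7, because 19·7 = 133 = 6·22 + 1 ≡ 1 (mod 22) and x^{22} = 1 for x ≠ 0 (Fermat). So ψ⁻¹(6) = 6^7 mod 23.
Repeated squaring mod 23: 6^1 ≡ 6, 6^2 ≡ 6² = 36 ≡ 13, 6^4 ≡ 13² = 169 ≡ 8. Since 7 = 4 + 2 + 1, 6^7 ≡ 8·13·6: 8·13 = 104 ≡ 12, then 12·6 = 72 ≡ 3. So 6^7 ≡ 3 (mod 23).
Hence ψ⁻¹(6) = 3.

3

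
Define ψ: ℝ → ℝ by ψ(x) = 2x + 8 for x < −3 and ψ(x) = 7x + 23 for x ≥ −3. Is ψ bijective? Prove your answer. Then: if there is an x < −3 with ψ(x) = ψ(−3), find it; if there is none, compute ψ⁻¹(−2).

-5

Both pieces are strictly increasing (slopes 2 and 7), so each is injective on its own interval.
The left piece maps (−∞, −3) onto (−∞, 2); the right piece maps [−3, ∞) onto [2, ∞).
Since 2 = 2, the images partition ℝ: ψ is injective and surjective, hence bijective.
Because the two images are disjoint, no x < −3 has ψ(x) = ψ(−3), so we compute ψ⁻¹(−2): −2 lies in (−∞, 2), so solve 2x + 8 = −2: x = (−2 − 8)/2 = −5.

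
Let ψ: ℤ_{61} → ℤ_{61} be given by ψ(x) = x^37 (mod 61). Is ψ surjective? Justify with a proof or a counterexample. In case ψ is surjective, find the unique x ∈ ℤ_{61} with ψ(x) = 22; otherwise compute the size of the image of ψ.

Since 61 is prime, the nonzero elements of ℤ_{61} form a cyclic group of order 60.
As gcd(37, 60) = 1, raising to the 37th power is a bijection on this group: if x_1^37 ≡ x_2^37 then (x_1x_2^{−1})^37 = 1, and the only element of order dividing gcd(37, 60) = 1 is 1, so x_1 = x_2.
With ψ(0) = 0 this makes ψ injective on all of ℤ_{61}, hence bijective (finite equal-size domain and codomain). In particular ψ is surjective.
Since ψ is surjective, we find the preimage of 22. The inverse of x ↦ x^37 on (ℤ_{61})^× is x ↦ x^13, because 37·13 = 481 = 8·60 + 1 ≡ 1 (mod 60) and x^{60} = 1 for x ≠ 0 (Fermat). So ψ⁻¹(22) = 22^13 mod 61.
Repeated squaring mod 61: 22^1 ≡ 22, 22^2 ≡ 22² = 484 ≡ 57, 22^4 ≡ 57² = 3249 ≡ 16, 22^8 ≡ 16² = 256 ≡ 12. Since 13 = 8 + 4 + 1, 22^13 ≡ 12·16·22: 12·16 = 192 ≡ 9, then 9·22 = 198 ≡ 15. So 22^13 ≡ 15 (mod 61).
Hence ψ⁻¹(22) = 15.

15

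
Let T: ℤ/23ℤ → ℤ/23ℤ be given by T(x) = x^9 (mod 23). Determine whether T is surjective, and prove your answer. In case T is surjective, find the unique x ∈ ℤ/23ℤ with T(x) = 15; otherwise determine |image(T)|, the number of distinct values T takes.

7

Since 23 is prime, the nonzero elements of ℤ/23ℤ form a cyclic group of order 22.
As gcd(9, 22) = 1, raising to the 9th power is a bijection on this group: if s^9 ≡ t^9 then (st^{−1})^9 = 1, and the only element of order dividing gcd(9, 22) = 1 is 1, so s = t.
With T(0) = 0 this makes T injective on all of ℤ/23ℤ, hence bijective (finite equal-size domain and codomain). In particular T is surjective.
Since T is surjective, we find the preimage of 15. The inverse of x ↦ x^9 on (ℤ/23ℤ)^× is x ↦ x^5, because 9·5 = 45 = 2·22 + 1 ≡ 1 (mod 22) and x^{22} = 1 for x ≠ 0 (Fermat). So T⁻¹(15) = 15^5 mod 23.
Repeated squaring mod 23: 15^1 ≡ 15, 15^2 ≡ 15² = 225 ≡ 18, 15^4 ≡ 18² = 324 ≡ 2. Since 5 = 4 + 1, 15^5 ≡ 2·15: 2·15 = 30 ≡ 7. So 15^5 ≡ 7 (mod 23).
Hence T⁻¹(15) = 7.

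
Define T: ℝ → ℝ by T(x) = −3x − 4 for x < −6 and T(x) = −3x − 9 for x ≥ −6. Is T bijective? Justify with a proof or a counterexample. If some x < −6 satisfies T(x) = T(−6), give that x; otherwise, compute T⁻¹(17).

Both pieces are strictly decreasing (slopes −3 and −3), so each is injective on its own interval.
The left piece maps (−∞, −6) onto (14, ∞); the right piece maps [−6, ∞) onto (−∞, 9].
The images leave a gap (14 has no preimage), so T is not surjective, hence not bijective.
Because the two images are disjoint, no x < −6 has T(x) = T(−6), so we compute T⁻¹(17): 17 lies in (14, ∞), so solve −3x − 4 = 17: x = (17 + 4)/(−3) = −7.

-7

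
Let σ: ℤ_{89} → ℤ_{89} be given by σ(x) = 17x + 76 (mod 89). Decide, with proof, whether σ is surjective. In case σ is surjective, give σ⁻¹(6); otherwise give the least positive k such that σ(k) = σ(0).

By definition, surjectivity means every element of the codomain has a preimage under σ.
Since gcd(17, 89) = 1, 17 is invertible modulo 89. Euclid's algorithm: 89 = 5·17 + 4, 17 = 4·4 + 1; back-substituting gives 1 = 21·17 − 4·89, so 17⁻¹ ≡ 21 (mod 89).
Then y ↦ 21(y − 76) is a two-sided inverse to σ, so every y ∈ ℤ_{89} has a preimage.
Thus σ is surjective.
Since σ is surjective, we compute σ⁻¹(6): solve 17x + 76 ≡ 6 (mod 89), i.e. 17x ≡ 19 (mod 89).
Multiplying by 17⁻¹ = 21 gives x ≡ 21·19 = 399 = 4·89 + 43 ≡ 43 (mod 89).
Check: σ(43) = 17·43 + 76 = 807 = 9·89 + 6 ≡ 6 (mod 89).

43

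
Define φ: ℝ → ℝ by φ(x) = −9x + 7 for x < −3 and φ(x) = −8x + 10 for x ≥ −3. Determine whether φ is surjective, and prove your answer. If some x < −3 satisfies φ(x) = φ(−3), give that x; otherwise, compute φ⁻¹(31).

-21/8

Both pieces are strictly decreasing (slopes −9 and −8), so each is injective on its own interval.
The left piece maps (−∞, −3) onto (34, ∞); the right piece maps [−3, ∞) onto (−∞, 34].
These images together cover ℝ, so φ is surjective.
Because the two images are disjoint, no x < −3 has φ(x) = φ(−3), so we compute φ⁻¹(31): 31 lies in (−∞, 34], so solve −8x + 10 = 31: x = (31 − 10)/(−8) = −21/8.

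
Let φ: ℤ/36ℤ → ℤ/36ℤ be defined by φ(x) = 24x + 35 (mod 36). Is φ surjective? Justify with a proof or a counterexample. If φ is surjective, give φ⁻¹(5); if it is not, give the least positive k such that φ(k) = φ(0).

3

Since gcd(24, 36) = 12, we have 24x ≡ 0 (mod 12) for all x, so φ(x) ≡ 11 (mod 12).
But 0 ≢ 11 (mod 12), so 0 ∈ ℤ/36ℤ has no preimage. Thus φ is not surjective.
Since φ is not surjective, we find the least positive k with φ(k) = φ(0): this means 24k ≡ 0 (mod 36), i.e. 36 ∣ 24k. Since gcd(24, 36) = 12, dividing through by 12 this holds exactly when 3 ∣ 2k, and as gcd(2, 3) = 1, exactly when 3 ∣ k.
The smallest positive such k is 3.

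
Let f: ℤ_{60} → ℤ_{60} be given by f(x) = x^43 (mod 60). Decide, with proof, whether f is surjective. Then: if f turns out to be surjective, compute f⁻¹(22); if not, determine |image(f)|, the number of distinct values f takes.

45

f(0) = 0^43 = 0.
f(30): Repeated squaring mod 60: 30^1 ≡ 30, 30^2 ≡ 30² = 900 ≡ 0, 30^4 ≡ 0² = 0, 30^8 ≡ 0² = 0, 30^16 ≡ 0² = 0, 30^32 ≡ 0² = 0. Since 43 = 32 + 8 + 2 + 1, 30^43 ≡ 0·0·0·30: 0·0 = 0, then 0·0 = 0, then 0·30 = 0. So 30^43 ≡ 0 (mod 60).
So f(0) = f(30) = 0 while 0 ≠ 30, therefore f is not injective.
A non-injective map from the 60-element set ℤ_{60} to itself takes at most 59 distinct values, so it cannot be surjective. Therefore f is not surjective.
Since f is not surjective, we determine |image(f)|. Computing x^43 mod 60 for each x (by repeated squaring, reducing mod 60 at every step), the values f(0), f(1), …, f(59) are: 0, 1, 8, 27, 4, 5, 36, 43, 32, 9, 40, 11, 48, 37, 44, 15, 16, 53, 12, 19, 20, 21, 28, 47, 24, 25, 56, 3, 52, 29, 0, 31, 8, 57, 4, 35, 36, 13, 32, 39, 40, 41, 48, 7, 44, 45, 16, 23, 12, 49, 20, 51, 28, 17, 24, 55, 56, 33, 52, 59.
The distinct values are {0, 1, 3, 4, 5, 7, 8, 9, 11, 12, 13, 15, 16, 17, 19, 20, 21, 23, 24, 25, 27, 28, 29, 31, 32, 33, 35, 36, 37, 39, 40, 41, 43, 44, 45, 47, 48, 49, 51, 52, 53, 55, 56, 57, 59}; there are 45 of them.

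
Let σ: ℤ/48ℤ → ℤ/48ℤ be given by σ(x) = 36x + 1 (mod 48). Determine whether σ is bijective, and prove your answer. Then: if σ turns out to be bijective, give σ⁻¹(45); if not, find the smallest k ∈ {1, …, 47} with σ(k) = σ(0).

We have gcd(36, 48) = 12 > 1. Taking x_1 = 0 and x_2 = 4: σ(0) = 1 and σ(4) = 36·4 + 1 = 145 ≡ 1 (mod 48).
So σ(0) = σ(4) while 0 ≠ 4, thus σ is not injective, hence not bijective.
Since σ is not bijective, we find the least positive k with σ(k) = σ(0): this means 36k ≡ 0 (mod 48), i.e. 48 ∣ 36k. Since gcd(36, 48) = 12, dividing through by 12 this holds exactly when 4 ∣ 3k, and as gcd(3, 4) = 1, exactly when 4 ∣ k.
The smallest positive such k is 4.

4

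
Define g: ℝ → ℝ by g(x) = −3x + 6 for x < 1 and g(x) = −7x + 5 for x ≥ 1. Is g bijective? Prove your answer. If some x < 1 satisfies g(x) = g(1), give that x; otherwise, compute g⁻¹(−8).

Both pieces are strictly decreasing (slopes −3 and −7), so each is injective on its own interval.
The left piece maps (−∞, 1) onto (3, ∞); the right piece maps [1, ∞) onto (−∞, −2].
The images leave a gap (3 has no preimage), so g is not surjective, hence not bijective.
Because the two images are disjoint, no x < 1 has g(x) = g(1), so we compute g⁻¹(−8): −8 lies in (−∞, −2], so solve −7x + 5 = −8: x = (−8 − 5)/(−7) = 13/7.

13/7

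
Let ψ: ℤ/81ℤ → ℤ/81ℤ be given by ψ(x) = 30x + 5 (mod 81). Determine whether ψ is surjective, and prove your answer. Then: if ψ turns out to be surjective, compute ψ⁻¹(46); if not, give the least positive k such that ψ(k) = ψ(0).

By definition, surjectivity means every element of the codomain has a preimage under ψ.
Since gcd(30, 81) = 3, we have 30x ≡ 0 (mod 3) for all x, so ψ(x) ≡ 2 (mod 3).
But 0 ≢ 2 (mod 3), so 0 ∈ ℤ/81ℤ has no preimage. Thus ψ is not surjective.
Since ψ is not surjective, we find the least positive k with ψ(k) = ψ(0): this means 30k ≡ 0 (mod 81), i.e. 81 ∣ 30k. Since gcd(30, 81) = 3, dividing through by 3 this holds exactly when 27 ∣ 10k, and as gcd(10, 27) = 1, exactly when 27 ∣ k.
The smallest positive such k is 27.

27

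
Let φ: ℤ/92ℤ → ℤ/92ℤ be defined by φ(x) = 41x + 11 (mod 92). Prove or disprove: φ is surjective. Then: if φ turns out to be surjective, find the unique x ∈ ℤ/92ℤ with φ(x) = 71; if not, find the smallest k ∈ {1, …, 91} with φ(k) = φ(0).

Since gcd(41, 92) = 1, 41 is invertible modulo 92. Euclid's algorithm: 92 = 2·41 + 10, 41 = 4·10 + 1; back-substituting gives 1 = 9·41 − 4·92, so 41⁻¹ ≡ 9 (mod 92).
For any y ∈ ℤ/92ℤ, x = 9(y − 11) mod 92 satisfies φ(x) = 41·9(y − 11) + 11 ≡ y (since 41·9 ≡ 1 mod 92). So every y has a preimage.
Therefore φ is surjective.
Since φ is surjective, we compute φ⁻¹(71): solve 41x + 11 ≡ 71 (mod 92), i.e. 41x ≡ 60 (mod 92).
Multiplying by 41⁻¹ = 9 gives x ≡ 9·60 = 540 = 5·92 + 80 ≡ 80 (mod 92).
Check: φ(80) = 41·80 + 11 = 3291 = 35·92 + 71 ≡ 71 (mod 92).

80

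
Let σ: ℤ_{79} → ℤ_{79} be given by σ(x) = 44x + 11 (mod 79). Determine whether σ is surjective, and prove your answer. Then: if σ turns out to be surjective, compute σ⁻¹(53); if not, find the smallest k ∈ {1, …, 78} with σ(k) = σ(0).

62

Recall: σ is surjective if every y in the codomain equals σ(x) for some x in the domain.
Since gcd(44, 79) = 1, 44 is invertible modulo 79. Euclid's algorithm: 79 = 1·44 + 35, 44 = 1·35 + 9, 35 = 3·9 + 8, 9 = 1·8 + 1; back-substituting gives 1 = 9·44 − 5·79, so 44⁻¹ ≡ 9 (mod 79).
For any y ∈ ℤ_{79}, x = 9(y − 11) mod 79 satisfies σ(x) = 44·9(y − 11) + 11 ≡ y (since 44·9 ≡ 1 mod 79). So every y has a preimage.
So σ is surjective.
Since σ is surjective, we compute σ⁻¹(53): solve 44x + 11 ≡ 53 (mod 79), i.e. 44x ≡ 42 (mod 79).
Multiplying by 44⁻¹ = 9 gives x ≡ 9·42 = 378 = 4·79 + 62 ≡ 62 (mod 79).
Check: σ(62) = 44·62 + 11 = 2739 = 34·79 + 53 ≡ 53 (mod 79).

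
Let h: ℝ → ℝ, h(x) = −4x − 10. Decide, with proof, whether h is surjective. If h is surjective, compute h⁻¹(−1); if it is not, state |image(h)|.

-9/4

For any y ∈ ℝ, x = (y + 10)/(−4) satisfies h(x) = y.
So h is surjective.
Since h is surjective, we compute h⁻¹(−1) = (−1 + 10)/(−4) = −9/4.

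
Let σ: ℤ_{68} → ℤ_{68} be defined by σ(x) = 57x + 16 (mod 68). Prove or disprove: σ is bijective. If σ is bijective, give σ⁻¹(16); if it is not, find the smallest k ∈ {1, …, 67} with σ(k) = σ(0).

0

Suppose σ(a) = σ(b) in ℤ_{68}. Then 57a + 16 ≡ 57b + 16 (mod 68), therefore 57(a − b) ≡ 0 (mod 68).
Since gcd(57, 68) = 1, 57 is invertible modulo 68, so a − b ≡ 0 (mod 68), i.e. a = b.
We now compute 57⁻¹ mod 68 explicitly. Euclid's algorithm: 68 = 1·57 + 11, 57 = 5·11 + 2, 11 = 5·2 + 1; back-substituting gives 1 = 37·57 − 31·68, so 57⁻¹ ≡ 37 (mod 68).
Then y ↦ 37(y − 16) is a two-sided inverse to σ, so every y ∈ ℤ_{68} has a preimage.
Therefore σ is bijective.
Since σ is bijective, we compute σ⁻¹(16): solve 57x + 16 ≡ 16 (mod 68), i.e. 57x ≡ 0 (mod 68).
Multiplying by 57⁻¹ = 37 gives x ≡ 37·0 = 0 ≡ 0 (mod 68).
Check: σ(0) = 57·0 + 16 = 16 ≡ 16 (mod 68).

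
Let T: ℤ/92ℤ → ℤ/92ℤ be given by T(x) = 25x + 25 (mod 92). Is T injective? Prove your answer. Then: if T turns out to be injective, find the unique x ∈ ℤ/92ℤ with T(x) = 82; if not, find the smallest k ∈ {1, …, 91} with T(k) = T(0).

17

By definition, injectivity means: for all u, v in the domain, T(u) = T(v) implies u = v.
Suppose T(u) = T(v) in ℤ/92ℤ. Then 25u + 25 ≡ 25v + 25 (mod 92), thus 25(u − v) ≡ 0 (mod 92).
Since gcd(25, 92) = 1, 25 is invertible modulo 92, thus u − v ≡ 0 (mod 92), i.e. u = v.
So T is injective.
We now compute 25⁻¹ mod 92 explicitly. Euclid's algorithm: 92 = 3·25 + 17, 25 = 1·17 + 8, 17 = 2·8 + 1; back-substituting gives 1 = 81·25 − 22·92, so 25⁻¹ ≡ 81 (mod 92).
Since T is injective, we compute T⁻¹(82): solve 25x + 25 ≡ 82 (mod 92), i.e. 25x ≡ 57 (mod 92).
Multiplying by 25⁻¹ = 81 gives x ≡ 81·57 = 4617 = 50·92 + 17 ≡ 17 (mod 92).
Check: T(17) = 25·17 + 25 = 450 = 4·92 + 82 ≡ 82 (mod 92).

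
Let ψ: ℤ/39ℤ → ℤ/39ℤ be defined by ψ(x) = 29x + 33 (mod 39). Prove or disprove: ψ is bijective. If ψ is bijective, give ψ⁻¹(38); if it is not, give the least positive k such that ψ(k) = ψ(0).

19

If ψ(s) = ψ(t), then 29s ≡ 29t (mod 39). Because gcd(29, 39) = 1, we may cancel 29 to get s ≡ t (mod 39).
We now compute 29⁻¹ mod 39 explicitly. Euclid's algorithm: 39 = 1·29 + 10, 29 = 2·10 + 9, 10 = 1·9 + 1; back-substituting gives 1 = 35·29 − 26·39, so 29⁻¹ ≡ 35 (mod 39).
For any y ∈ ℤ/39ℤ, x = 35(y − 33) mod 39 satisfies ψ(x) = 29·35(y − 33) + 33 ≡ y (since 29·35 ≡ 1 mod 39). So every y has a preimage.
Hence ψ is bijective.
Since ψ is bijective, we find ψ⁻¹(38): we need 29x ≡ 38 − 33 ≡ 5 (mod 39). Using 29⁻¹ = 35: x ≡ 35·5 = 175 = 4·39 + 19, so x = 19.
Check: ψ(19) = 29·19 + 33 = 584 = 14·39 + 38 ≡ 38 (mod 39).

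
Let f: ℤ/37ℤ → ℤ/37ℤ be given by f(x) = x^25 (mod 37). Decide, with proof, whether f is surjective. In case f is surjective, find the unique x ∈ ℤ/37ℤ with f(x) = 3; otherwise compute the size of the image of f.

Since 37 is prime, the nonzero elements of ℤ/37ℤ form a cyclic group of order 36.
As gcd(25, 36) = 1, raising to the 25th power is a bijection on this group: if s^25 ≡ t^25 then (st^{−1})^25 = 1, and the only element of order dividing gcd(25, 36) = 1 is 1, so s = t.
With f(0) = 0 this makes f injective on all of ℤ/37ℤ, hence bijective (finite equal-size domain and codomain). In particular f is surjective.
Since f is surjective, we find the preimage of 3. The inverse of x ↦ x^25 on (ℤ/37ℤ)^× is x ↦ x^13, because 25·13 = 325 = 9·36 + 1 ≡ 1 (mod 36) and x^{36} = 1 for x ≠ 0 (Fermat). So f⁻¹(3) = 3^13 mod 37.
Repeated squaring mod 37: 3^1 ≡ 3, 3^2 ≡ 3² = 9, 3^4 ≡ 9² = 81 ≡ 7, 3^8 ≡ 7² = 49 ≡ 12. Since 13 = 8 + 4 + 1, 3^13 ≡ 12·7·3: 12·7 = 84 ≡ 10, then 10·3 = 30. So 3^13 ≡ 30 (mod 37).
Hence f⁻¹(3) = 30.

30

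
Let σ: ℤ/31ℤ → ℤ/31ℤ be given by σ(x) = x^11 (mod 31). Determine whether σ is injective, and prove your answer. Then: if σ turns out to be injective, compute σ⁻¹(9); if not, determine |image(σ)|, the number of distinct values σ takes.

14

Since 31 is prime, the nonzero elements of ℤ/31ℤ form a cyclic group of order 30.
As gcd(11, 30) = 1, raising to the 11th power is a bijection on this group: if x_1^11 ≡ x_2^11 then (x_1x_2^{−1})^11 = 1, and the only element of order dividing gcd(11, 30) = 1 is 1, so x_1 = x_2.
With σ(0) = 0 this makes σ injective on all of ℤ/31ℤ, hence bijective (finite equal-size domain and codomain). In particular σ is injective.
Since σ is injective, we find the preimage of 9. The inverse of x ↦ x^11 on (ℤ/31ℤ)^× is x ↦ x^11, because 11·11 = 121 = 4·30 + 1 ≡ 1 (mod 30) and x^{30} = 1 for x ≠ 0 (Fermat). So σ⁻¹(9) = 9^11 mod 31.
Repeated squaring mod 31: 9^1 ≡ 9, 9^2 ≡ 9² = 81 ≡ 19, 9^4 ≡ 19² = 361 ≡ 20, 9^8 ≡ 20² = 400 ≡ 28. Since 11 = 8 + 2 + 1, 9^11 ≡ 28·19·9: 28·19 = 532 ≡ 5, then 5·9 = 45 ≡ 14. So 9^11 ≡ 14 (mod 31).
Hence σ⁻¹(9) = 14.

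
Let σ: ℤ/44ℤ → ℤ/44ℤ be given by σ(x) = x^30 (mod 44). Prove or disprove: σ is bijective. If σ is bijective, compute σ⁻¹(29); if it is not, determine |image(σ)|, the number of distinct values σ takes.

4

σ(1) = 1^30 = 1.
σ(3): Repeated squaring mod 44: 3^1 ≡ 3, 3^2 ≡ 3² = 9, 3^4 ≡ 9² = 81 ≡ 37, 3^8 ≡ 37² = 1369 ≡ 5, 3^16 ≡ 5² = 25. Since 30 = 16 + 8 + 4 + 2, 3^30 ≡ 25·5·37·9: 25·5 = 125 ≡ 37, then 37·37 = 1369 ≡ 5, then 5·9 = 45 ≡ 1. So 3^30 ≡ 1 (mod 44).
So σ(1) = σ(3) = 1 while 1 ≠ 3, thus σ is not injective, hence not bijective.
Since σ is not bijective, we determine |image(σ)|. Computing x^30 mod 44 for each x (by repeated squaring, reducing mod 44 at every step), the values σ(0), σ(1), …, σ(43) are: 0, 1, 12, 1, 12, 1, 12, 1, 12, 1, 12, 33, 12, 1, 12, 1, 12, 1, 12, 1, 12, 1, 0, 1, 12, 1, 12, 1, 12, 1, 12, 1, 12, 33, 12, 1, 12, 1, 12, 1, 12, 1, 12, 1.
The distinct values are {0, 1, 12, 33}; there are 4 of them.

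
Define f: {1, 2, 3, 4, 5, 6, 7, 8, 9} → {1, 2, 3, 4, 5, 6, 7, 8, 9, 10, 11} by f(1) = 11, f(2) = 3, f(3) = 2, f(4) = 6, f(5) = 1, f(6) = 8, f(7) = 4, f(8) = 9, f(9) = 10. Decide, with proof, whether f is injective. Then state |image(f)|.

9

The values f(1), …, f(9) are 11, 3, 2, 6, 1, 8, 4, 9, 10 — all distinct.
So f(s) = f(t) only when s = t, and f is injective.
The image of f is {1, 2, 3, 4, 6, 8, 9, 10, 11}, which has 9 elements.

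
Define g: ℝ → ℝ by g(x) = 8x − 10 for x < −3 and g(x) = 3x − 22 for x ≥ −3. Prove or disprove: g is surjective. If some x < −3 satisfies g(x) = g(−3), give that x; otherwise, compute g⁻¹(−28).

Both pieces are strictly increasing (slopes 8 and 3), so each is injective on its own interval.
The left piece maps (−∞, −3) onto (−∞, −34); the right piece maps [−3, ∞) onto [−31, ∞).
The union (−∞, −34) ∪ [−31, ∞) omits the interval between −34 and −31; in particular −34 has no preimage. So g is not surjective.
Because the two images are disjoint, no x < −3 has g(x) = g(−3), so we compute g⁻¹(−28): −28 lies in [−31, ∞), so solve 3x − 22 = −28: x = (−28 + 22)/3 = −2.

-2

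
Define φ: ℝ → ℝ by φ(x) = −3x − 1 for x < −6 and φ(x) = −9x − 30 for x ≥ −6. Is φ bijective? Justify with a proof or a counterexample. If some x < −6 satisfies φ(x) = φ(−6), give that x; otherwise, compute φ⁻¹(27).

Both pieces are strictly decreasing (slopes −3 and −9), so each is injective on its own interval.
The left piece maps (−∞, −6) onto (17, ∞); the right piece maps [−6, ∞) onto (−∞, 24].
These images overlap. In particular φ(−6) = 24 (right piece), and solving −3x − 1 = 24 on the left piece gives x = −25/3 < −6.
So φ(−25/3) = φ(−6) with −25/3 ≠ −6, and φ is not injective, hence not bijective. This x = −25/3 is the requested value below −6.

-25/3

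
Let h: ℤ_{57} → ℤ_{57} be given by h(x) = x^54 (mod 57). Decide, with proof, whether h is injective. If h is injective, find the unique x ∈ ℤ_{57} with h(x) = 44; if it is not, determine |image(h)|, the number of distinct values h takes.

h(1) = 1^54 = 1.
h(2): Repeated squaring mod 57: 2^1 ≡ 2, 2^2 ≡ 2² = 4, 2^4 ≡ 4² = 16, 2^8 ≡ 16² = 256 ≡ 28, 2^16 ≡ 28² = 784 ≡ 43, 2^32 ≡ 43² = 1849 ≡ 25. Since 54 = 32 + 16 + 4 + 2, 2^54 ≡ 25·43·16·4: 25·43 = 1075 ≡ 49, then 49·16 = 784 ≡ 43, then 43·4 = 172 ≡ 1. So 2^54 ≡ 1 (mod 57).
So h(1) = h(2) = 1 while 1 ≠ 2, therefore h is not injective.
Since h is not injective, we determine |image(h)|. Computing x^54 mod 57 for each x (by repeated squaring, reducing mod 57 at every step), the values h(0), h(1), …, h(56) are: 0, 1, 1, 39, 1, 1, 39, 1, 1, 39, 1, 1, 39, 1, 1, 39, 1, 1, 39, 19, 1, 39, 1, 1, 39, 1, 1, 39, 1, 1, 39, 1, 1, 39, 1, 1, 39, 1, 19, 39, 1, 1, 39, 1, 1, 39, 1, 1, 39, 1, 1, 39, 1, 1, 39, 1, 1.
The distinct values are {0, 1, 19, 39}; there are 4 of them.

4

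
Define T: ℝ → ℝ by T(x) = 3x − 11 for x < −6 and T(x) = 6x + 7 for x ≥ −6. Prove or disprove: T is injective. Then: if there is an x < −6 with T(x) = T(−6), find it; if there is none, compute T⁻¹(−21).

Both pieces are strictly increasing (slopes 3 and 6), so each is injective on its own interval.
The left piece maps (−∞, −6) onto (−∞, −29); the right piece maps [−6, ∞) onto [−29, ∞).
These images are disjoint, so no value is attained by both pieces. Thus T is injective.
Because the two images are disjoint, no x < −6 has T(x) = T(−6), so we compute T⁻¹(−21): −21 lies in [−29, ∞), so solve 6x + 7 = −21: x = (−21 − 7)/6 = −14/3.

-14/3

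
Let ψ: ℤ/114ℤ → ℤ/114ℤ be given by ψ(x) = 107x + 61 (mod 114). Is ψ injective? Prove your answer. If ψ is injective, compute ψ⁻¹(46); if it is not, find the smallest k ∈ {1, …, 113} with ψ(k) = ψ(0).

Suppose ψ(u) = ψ(v) in ℤ/114ℤ. Then 107u + 61 ≡ 107v + 61 (mod 114), so 107(u − v) ≡ 0 (mod 114).
Since gcd(107, 114) = 1, 107 is invertible modulo 114, hence u − v ≡ 0 (mod 114), i.e. u = v.
Hence ψ is injective.
We now compute 107⁻¹ mod 114 explicitly. Euclid's algorithm: 114 = 1·107 + 7, 107 = 15·7 + 2, 7 = 3·2 + 1; back-substituting gives 1 = 65·107 − 61·114, so 107⁻¹ ≡ 65 (mod 114).
Since ψ is injective, we compute ψ⁻¹(46): solve 107x + 61 ≡ 46 (mod 114), i.e. 107x ≡ 99 (mod 114).
Multiplying by 107⁻¹ = 65 gives x ≡ 65·99 = 6435 = 56·114 + 51 ≡ 51 (mod 114).
Check: ψ(51) = 107·51 + 61 = 5518 = 48·114 + 46 ≡ 46 (mod 114).

51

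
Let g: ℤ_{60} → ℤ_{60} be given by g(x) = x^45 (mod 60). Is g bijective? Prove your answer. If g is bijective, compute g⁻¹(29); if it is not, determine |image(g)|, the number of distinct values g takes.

g(0) = 0^45 = 0.
g(30): Repeated squaring mod 60: 30^1 ≡ 30, 30^2 ≡ 30² = 900 ≡ 0, 30^4 ≡ 0² = 0, 30^8 ≡ 0² = 0, 30^16 ≡ 0² = 0, 30^32 ≡ 0² = 0. Since 45 = 32 + 8 + 4 + 1, 30^45 ≡ 0·0·0·30: 0·0 = 0, then 0·0 = 0, then 0·30 = 0. So 30^45 ≡ 0 (mod 60).
So g(0) = g(30) = 0 while 0 ≠ 30, therefore g is not injective, hence not bijective.
Since g is not bijective, we determine |image(g)|. Computing x^45 mod 60 for each x (by repeated squaring, reducing mod 60 at every step), the values g(0), g(1), …, g(59) are: 0, 1, 32, 3, 4, 5, 36, 7, 8, 9, 40, 11, 12, 13, 44, 15, 16, 17, 48, 19, 20, 21, 52, 23, 24, 25, 56, 27, 28, 29, 0, 31, 32, 33, 4, 35, 36, 37, 8, 39, 40, 41, 12, 43, 44, 45, 16, 47, 48, 49, 20, 51, 52, 53, 24, 55, 56, 57, 28, 59.
The distinct values are {0, 1, 3, 4, 5, 7, 8, 9, 11, 12, 13, 15, 16, 17, 19, 20, 21, 23, 24, 25, 27, 28, 29, 31, 32, 33, 35, 36, 37, 39, 40, 41, 43, 44, 45, 47, 48, 49, 51, 52, 53, 55, 56, 57, 59}; there are 45 of them.

45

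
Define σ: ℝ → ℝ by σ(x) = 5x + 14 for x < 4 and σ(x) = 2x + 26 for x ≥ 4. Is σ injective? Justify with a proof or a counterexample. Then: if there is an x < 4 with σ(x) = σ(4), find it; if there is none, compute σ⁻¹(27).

Both pieces are strictly increasing (slopes 5 and 2), so each is injective on its own interval.
The left piece maps (−∞, 4) onto (−∞, 34); the right piece maps [4, ∞) onto [34, ∞).
These images are disjoint, so no value is attained by both pieces. So σ is injective.
Because the two images are disjoint, no x < 4 has σ(x) = σ(4), so we compute σ⁻¹(27): 27 lies in (−∞, 34), so solve 5x + 14 = 27: x = (27 − 14)/5 = 13/5.

13/5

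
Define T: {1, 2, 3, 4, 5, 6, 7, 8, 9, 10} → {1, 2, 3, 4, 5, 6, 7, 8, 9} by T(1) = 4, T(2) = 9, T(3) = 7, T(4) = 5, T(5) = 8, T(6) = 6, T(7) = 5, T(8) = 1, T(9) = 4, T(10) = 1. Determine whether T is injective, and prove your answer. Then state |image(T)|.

7

T(4) = 5 = T(7) with 4 ≠ 7, so T is not injective.
The image of T is {1, 4, 5, 6, 7, 8, 9}, which has 7 elements.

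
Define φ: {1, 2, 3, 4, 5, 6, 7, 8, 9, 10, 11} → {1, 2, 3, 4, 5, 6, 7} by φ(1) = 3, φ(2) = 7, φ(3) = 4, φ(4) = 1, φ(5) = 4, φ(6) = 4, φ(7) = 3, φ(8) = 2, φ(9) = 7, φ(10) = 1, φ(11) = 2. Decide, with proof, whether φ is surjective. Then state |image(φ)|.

No element maps to 5, so φ is not surjective.
The image of φ is {1, 2, 3, 4, 7}, which has 5 elements.

5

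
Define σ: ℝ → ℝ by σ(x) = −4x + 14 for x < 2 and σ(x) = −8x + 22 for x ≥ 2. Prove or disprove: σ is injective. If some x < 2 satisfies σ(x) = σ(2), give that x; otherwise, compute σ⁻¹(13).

Both pieces are strictly decreasing (slopes −4 and −8), so each is injective on its own interval.
The left piece maps (−∞, 2) onto (6, ∞); the right piece maps [2, ∞) onto (−∞, 6].
These images are disjoint, so no value is attained by both pieces. Therefore σ is injective.
Because the two images are disjoint, no x < 2 has σ(x) = σ(2), so we compute σ⁻¹(13): 13 lies in (6, ∞), so solve −4x + 14 = 13: x = (13 − 14)/(−4) = 1/4.

1/4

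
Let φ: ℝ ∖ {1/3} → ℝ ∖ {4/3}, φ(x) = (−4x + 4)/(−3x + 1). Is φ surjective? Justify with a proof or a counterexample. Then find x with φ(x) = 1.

For any y ≠ 4/3, solving y(−3x + 1) = −4x + 4 for x gives a well-defined x ≠ 1/3. So φ is surjective.
Solving φ(x) = 1: cross-multiplying gives −4x + 4 = 1(−3x + 1), which rearranges to −1x = −3, so x = 3.

3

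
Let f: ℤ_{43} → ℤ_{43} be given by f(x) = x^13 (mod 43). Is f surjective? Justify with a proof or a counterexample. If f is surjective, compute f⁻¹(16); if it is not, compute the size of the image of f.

35

Since 43 is prime, the nonzero elements of ℤ_{43} form a cyclic group of order 42.
As gcd(13, 42) = 1, raising to the 13th power is a bijection on this group: if s^13 ≡ t^13 then (st^{−1})^13 = 1, and the only element of order dividing gcd(13, 42) = 1 is 1, so s = t.
With f(0) = 0 this makes f injective on all of ℤ_{43}, hence bijective (finite equal-size domain and codomain). In particular f is surjective.
Since f is surjective, we find the preimage of 16. The inverse of x ↦ x^13 on (ℤ_{43})^× is x ↦ x^13, because 13·13 = 169 = 4·42 + 1 ≡ 1 (mod 42) and x^{42} = 1 for x ≠ 0 (Fermat). So f⁻¹(16) = 16^13 mod 43.
Repeated squaring mod 43: 16^1 ≡ 16, 16^2 ≡ 16² = 256 ≡ 41, 16^4 ≡ 41² = 1681 ≡ 4, 16^8 ≡ 4² = 16. Since 13 = 8 + 4 + 1, 16^13 ≡ 16·4·16: 16·4 = 64 ≡ 21, then 21·16 = 336 ≡ 35. So 16^13 ≡ 35 (mod 43).
Hence f⁻¹(16) = 35.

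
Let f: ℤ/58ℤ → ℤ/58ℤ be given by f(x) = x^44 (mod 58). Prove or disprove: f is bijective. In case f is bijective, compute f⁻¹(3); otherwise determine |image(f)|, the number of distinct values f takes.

16

f(3): Repeated squaring mod 58: 3^1 ≡ 3, 3^2 ≡ 3² = 9, 3^4 ≡ 9² = 81 ≡ 23, 3^8 ≡ 23² = 529 ≡ 7, 3^16 ≡ 7² = 49, 3^32 ≡ 49² = 2401 ≡ 23. Since 44 = 32 + 8 + 4, 3^44 ≡ 23·7·23: 23·7 = 161 ≡ 45, then 45·23 = 1035 ≡ 49. So 3^44 ≡ 49 (mod 58).
f(7): Repeated squaring mod 58: 7^1 ≡ 7, 7^2 ≡ 7² = 49, 7^4 ≡ 49² = 2401 ≡ 23, 7^8 ≡ 23² = 529 ≡ 7, 7^16 ≡ 7² = 49, 7^32 ≡ 49² = 2401 ≡ 23. Since 44 = 32 + 8 + 4, 7^44 ≡ 23·7·23: 23·7 = 161 ≡ 45, then 45·23 = 1035 ≡ 49. So 7^44 ≡ 49 (mod 58).
So f(3) = f(7) = 49 while 3 ≠ 7, so f is not injective, hence not bijective.
Since f is not bijective, we determine |image(f)|. Computing x^44 mod 58 for each x (by repeated squaring, reducing mod 58 at every step), the values f(0), f(1), …, f(57) are: 0, 1, 54, 49, 16, 25, 36, 49, 52, 23, 16, 53, 30, 53, 36, 7, 24, 1, 24, 45, 52, 23, 20, 7, 54, 45, 20, 25, 30, 29, 30, 25, 20, 45, 54, 7, 20, 23, 52, 45, 24, 1, 24, 7, 36, 53, 30, 53, 16, 23, 52, 49, 36, 25, 16, 49, 54, 1.
The distinct values are {0, 1, 7, 16, 20, 23, 24, 25, 29, 30, 36, 45, 49, 52, 53, 54}; there are 16 of them.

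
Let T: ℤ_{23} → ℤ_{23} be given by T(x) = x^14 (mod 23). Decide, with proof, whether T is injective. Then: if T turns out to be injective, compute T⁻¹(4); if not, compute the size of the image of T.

12

T(11): Repeated squaring mod 23: 11^1 ≡ 11, 11^2 ≡ 11² = 121 ≡ 6, 11^4 ≡ 6² = 36 ≡ 13, 11^8 ≡ 13² = 169 ≡ 8. Since 14 = 8 + 4 + 2, 11^14 ≡ 8·13·6: 8·13 = 104 ≡ 12, then 12·6 = 72 ≡ 3. So 11^14 ≡ 3 (mod 23).
T(12): Repeated squaring mod 23: 12^1 ≡ 12, 12^2 ≡ 12² = 144 ≡ 6, 12^4 ≡ 6² = 36 ≡ 13, 12^8 ≡ 13² = 169 ≡ 8. Since 14 = 8 + 4 + 2, 12^14 ≡ 8·13·6: 8·13 = 104 ≡ 12, then 12·6 = 72 ≡ 3. So 12^14 ≡ 3 (mod 23).
So T(11) = T(12) = 3 while 11 ≠ 12, so T is not injective.
Since T is not injective, we determine |image(T)|. Computing x^14 mod 23 for each x (by repeated squaring, reducing mod 23 at every step), the values T(0), T(1), …, T(22) are: 0, 1, 8, 4, 18, 13, 9, 2, 6, 16, 12, 3, 3, 12, 16, 6, 2, 9, 13, 18, 4, 8, 1.
The distinct values are {0, 1, 2, 3, 4, 6, 8, 9, 12, 13, 16, 18}; there are 12 of them.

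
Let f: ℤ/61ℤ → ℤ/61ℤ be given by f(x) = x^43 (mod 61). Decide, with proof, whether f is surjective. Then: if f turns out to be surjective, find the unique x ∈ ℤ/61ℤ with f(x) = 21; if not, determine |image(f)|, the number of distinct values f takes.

40

Since 61 is prime, the nonzero elements of ℤ/61ℤ form a cyclic group of order 60.
As gcd(43, 60) = 1, raising to the 43rd power is a bijection on this group: if a^43 ≡ b^43 then (ab^{−1})^43 = 1, and the only element of order dividing gcd(43, 60) = 1 is 1, so a = b.
With f(0) = 0 this makes f injective on all of ℤ/61ℤ, hence bijective (finite equal-size domain and codomain). In particular f is surjective.
Since f is surjective, we find the preimage of 21. The inverse of x ↦ x^43 on (ℤ/61ℤ)^× is x ↦ x^7, because 43·7 = 301 = 5·60 + 1 ≡ 1 (mod 60) and x^{60} = 1 for x ≠ 0 (Fermat). So f⁻¹(21) = 21^7 mod 61.
Repeated squaring mod 61: 21^1 ≡ 21, 21^2 ≡ 21² = 441 ≡ 14, 21^4 ≡ 14² = 196 ≡ 13. Since 7 = 4 + 2 + 1, 21^7 ≡ 13·14·21: 13·14 = 182 ≡ 60, then 60·21 = 1260 ≡ 40. So 21^7 ≡ 40 (mod 61).
Hence f⁻¹(21) = 40.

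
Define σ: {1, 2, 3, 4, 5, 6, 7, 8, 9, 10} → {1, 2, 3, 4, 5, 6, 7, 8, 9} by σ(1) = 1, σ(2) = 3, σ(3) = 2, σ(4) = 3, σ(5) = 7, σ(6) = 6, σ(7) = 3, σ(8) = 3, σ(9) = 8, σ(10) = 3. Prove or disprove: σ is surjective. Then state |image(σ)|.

6

No element maps to 4, so σ is not surjective.
The image of σ is {1, 2, 3, 6, 7, 8}, which has 6 elements.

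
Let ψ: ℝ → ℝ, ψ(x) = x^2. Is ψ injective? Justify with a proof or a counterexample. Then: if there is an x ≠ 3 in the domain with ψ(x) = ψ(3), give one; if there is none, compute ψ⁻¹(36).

ψ(3) = 9 = (−3)^2 = ψ(−3) (since 2 is even), with 3 ≠ −3. So ψ is not injective.
For the follow-up, such an x exists: taking x = −3 ∈ ℝ gives ψ(−3) = 9 = ψ(3) with −3 ≠ 3.

-3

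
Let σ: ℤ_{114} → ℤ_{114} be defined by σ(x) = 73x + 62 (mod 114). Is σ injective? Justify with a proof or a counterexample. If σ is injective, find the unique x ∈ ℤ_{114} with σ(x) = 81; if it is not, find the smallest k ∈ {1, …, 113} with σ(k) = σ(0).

19

Suppose σ(a) = σ(b) in ℤ_{114}. Then 73a + 62 ≡ 73b + 62 (mod 114), so 73(a − b) ≡ 0 (mod 114).
Since gcd(73, 114) = 1, 73 is invertible modulo 114, so a − b ≡ 0 (mod 114), i.e. a = b.
Hence σ is injective.
We now compute 73⁻¹ mod 114 explicitly. Euclid's algorithm: 114 = 1·73 + 41, 73 = 1·41 + 32, 41 = 1·32 + 9, 32 = 3·9 + 5, 9 = 1·5 + 4, 5 = 1·4 + 1; back-substituting gives 1 = 25·73 − 16·114, so 73⁻¹ ≡ 25 (mod 114).
Since σ is injective, we compute σ⁻¹(81): solve 73x + 62 ≡ 81 (mod 114), i.e. 73x ≡ 19 (mod 114).
Multiplying by 73⁻¹ = 25 gives x ≡ 25·19 = 475 = 4·114 + 19 ≡ 19 (mod 114).
Check: σ(19) = 73·19 + 62 = 1449 = 12·114 + 81 ≡ 81 (mod 114).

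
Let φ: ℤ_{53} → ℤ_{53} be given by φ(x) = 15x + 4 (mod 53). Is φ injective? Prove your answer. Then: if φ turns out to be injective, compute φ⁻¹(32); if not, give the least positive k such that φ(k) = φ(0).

16

If φ(a) = φ(b), then 15a ≡ 15b (mod 53). Because gcd(15, 53) = 1, we may cancel 15 to get a ≡ b (mod 53).
Hence φ is injective.
We now compute 15⁻¹ mod 53 explicitly. Euclid's algorithm: 53 = 3·15 + 8, 15 = 1·8 + 7, 8 = 1·7 + 1; back-substituting gives 1 = 46·15 − 13·53, so 15⁻¹ ≡ 46 (mod 53).
Since φ is injective, we compute φ⁻¹(32): solve 15x + 4 ≡ 32 (mod 53), i.e. 15x ≡ 28 (mod 53).
Multiplying by 15⁻¹ = 46 gives x ≡ 46·28 = 1288 = 24·53 + 16 ≡ 16 (mod 53).
Check: φ(16) = 15·16 + 4 = 244 = 4·53 + 32 ≡ 32 (mod 53).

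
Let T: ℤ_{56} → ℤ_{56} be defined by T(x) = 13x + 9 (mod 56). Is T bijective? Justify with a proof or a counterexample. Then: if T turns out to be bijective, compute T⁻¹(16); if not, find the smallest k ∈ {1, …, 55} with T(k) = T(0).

By definition, T is injective if T(x_1) = T(x_2) implies x_1 = x_2.
If T(x_1) = T(x_2), then 13x_1 ≡ 13x_2 (mod 56). Because gcd(13, 56) = 1, we may cancel 13 to get x_1 ≡ x_2 (mod 56).
We now compute 13⁻¹ mod 56 explicitly. Euclid's algorithm: 56 = 4·13 + 4, 13 = 3·4 + 1; back-substituting gives 1 = 13·13 − 3·56, so 13⁻¹ ≡ 13 (mod 56).
For any y ∈ ℤ_{56}, x = 13(y − 9) mod 56 satisfies T(x) = 13·13(y − 9) + 9 ≡ y (since 13·13 ≡ 1 mod 56). So every y has a preimage.
Thus T is bijective.
Since T is bijective, we compute T⁻¹(16): solve 13x + 9 ≡ 16 (mod 56), i.e. 13x ≡ 7 (mod 56).
Multiplying by 13⁻¹ = 13 gives x ≡ 13·7 = 91 = 1·56 + 35 ≡ 35 (mod 56).
Check: T(35) = 13·35 + 9 = 464 = 8·56 + 16 ≡ 16 (mod 56).

35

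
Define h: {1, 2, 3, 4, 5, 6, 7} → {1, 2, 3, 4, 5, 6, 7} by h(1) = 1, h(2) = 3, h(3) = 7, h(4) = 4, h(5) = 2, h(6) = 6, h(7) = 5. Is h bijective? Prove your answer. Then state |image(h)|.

The values 1, 3, 7, 4, 2, 6, 5 are a permutation of {1, 2, 3, 4, 5, 6, 7}: each element appears exactly once.
So h is injective and surjective, hence bijective.
The image of h is {1, 2, 3, 4, 5, 6, 7}, which has 7 elements.

7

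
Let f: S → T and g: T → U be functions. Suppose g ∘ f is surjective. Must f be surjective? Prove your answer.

not surjective

No. Take S = {1}, T = {1, 2, 3}, U = {1}, f(a) = 1 for every a ∈ S, and g(b) = 1 for every b ∈ T.
Then g ∘ f is surjective onto {1}, but 3 ∈ T has no preimage under f, so f is not surjective.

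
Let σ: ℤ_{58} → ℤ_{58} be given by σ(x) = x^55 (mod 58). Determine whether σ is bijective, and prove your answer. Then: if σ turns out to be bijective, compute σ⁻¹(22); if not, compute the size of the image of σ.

Computing x^55 mod 58 for each x (by repeated squaring, reducing mod 58 at every step), the values σ(0), σ(1), …, σ(57) are: 0, 1, 44, 39, 22, 35, 34, 25, 40, 13, 32, 37, 46, 9, 56, 31, 20, 41, 50, 55, 16, 47, 4, 53, 52, 7, 48, 43, 28, 29, 30, 15, 10, 51, 6, 5, 54, 11, 42, 3, 8, 17, 38, 27, 2, 49, 12, 21, 26, 45, 18, 33, 24, 23, 36, 19, 14, 57.
Every element of ℤ_{58} appears exactly once in this list, so σ is a bijection, and in particular bijective.
Since σ is bijective, we read off the preimage of 22 from the same table: σ(4) = 22, so σ⁻¹(22) = 4.

4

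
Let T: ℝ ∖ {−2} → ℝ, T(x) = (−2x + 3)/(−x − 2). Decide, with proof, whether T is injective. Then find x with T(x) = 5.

Suppose T(x_1) = T(x_2). Cross-multiplying: (−2x_1 + 3)(−x_2 − 2) = (−2x_2 + 3)(−x_1 − 2).
Expanding both sides and cancelling the symmetric terms leaves 7·(x_1 − x_2) = 0. Since 7 ≠ 0, x_1 = x_2. Therefore T is injective.
Solving T(x) = 5: cross-multiplying gives −2x + 3 = 5(−x − 2), which rearranges to 3x = −13, so x = −13/3.

-13/3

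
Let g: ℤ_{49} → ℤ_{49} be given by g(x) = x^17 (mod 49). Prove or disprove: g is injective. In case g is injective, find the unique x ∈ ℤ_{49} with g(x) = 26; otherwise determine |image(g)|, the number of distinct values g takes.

g(0) = 0^17 = 0.
g(7): Repeated squaring mod 49: 7^1 ≡ 7, 7^2 ≡ 7² = 49 ≡ 0, 7^4 ≡ 0² = 0, 7^8 ≡ 0² = 0, 7^16 ≡ 0² = 0. Since 17 = 16 + 1, 7^17 ≡ 0·7: 0·7 = 0. So 7^17 ≡ 0 (mod 49).
So g(0) = g(7) = 0 while 0 ≠ 7, thus g is not injective.
Since g is not injective, we determine |image(g)|. Computing x^17 mod 49 for each x (by repeated squaring, reducing mod 49 at every step), the values g(0), g(1), …, g(48) are: 0, 1, 46, 26, 9, 45, 20, 0, 22, 39, 12, 44, 38, 41, 0, 43, 32, 47, 30, 31, 13, 0, 15, 25, 33, 16, 24, 34, 0, 36, 18, 19, 2, 17, 6, 0, 8, 11, 5, 37, 10, 27, 0, 29, 4, 40, 23, 3, 48.
The distinct values are {0, 1, 2, 3, 4, 5, 6, 8, 9, 10, 11, 12, 13, 15, 16, 17, 18, 19, 20, 22, 23, 24, 25, 26, 27, 29, 30, 31, 32, 33, 34, 36, 37, 38, 39, 40, 41, 43, 44, 45, 46, 47, 48}; there are 43 of them.

43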